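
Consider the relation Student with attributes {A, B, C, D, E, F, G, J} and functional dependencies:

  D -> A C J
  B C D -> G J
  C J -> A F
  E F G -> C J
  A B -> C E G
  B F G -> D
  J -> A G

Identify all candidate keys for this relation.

{B, D}; {B, J}; {A, B, F}; {B, F, G}

Attribute B never appears on the right-hand side of any dependency, so B must belong to every candidate key.
{B}⁺ = {B}, which is not all of the schema, so we must add further attributes.
{B, D}⁺: D→ACJ adds A, C, J; BCD→GJ adds G; CJ→AF adds F; AB→CEG adds E → {A, B, C, D, E, F, G, J}. Minimal: {D}⁺ = {A, C, D, F, G, J}; {B}⁺ = {B} — none reach the full schema.
{B, J}⁺: J→AG adds A, G; AB→CEG adds C, E; CJ→AF adds F; BFG→D adds D → {A, B, C, D, E, F, G, J}. Minimal: {J}⁺ = {A, G, J}; {B}⁺ = {B} — none reach the full schema.
{A, B, F}⁺: AB→CEG adds C, E, G; BFG→D adds D; D→ACJ adds J → {A, B, C, D, E, F, G, J}. Minimal: {B, F}⁺ = {B, F}; {A, F}⁺ = {A, F}; {A, B}⁺ = {A, B, C, E, G} — none reach the full schema.
{B, F, G}⁺: BFG→D adds D; D→ACJ adds A, C, J; AB→CEG adds E → {A, B, C, D, E, F, G, J}. Minimal: {F, G}⁺ = {F, G}; {B, G}⁺ = {B, G}; {B, F}⁺ = {B, F} — none reach the full schema.
Any other superkey contains one of these as a subset, so there are no further candidate keys.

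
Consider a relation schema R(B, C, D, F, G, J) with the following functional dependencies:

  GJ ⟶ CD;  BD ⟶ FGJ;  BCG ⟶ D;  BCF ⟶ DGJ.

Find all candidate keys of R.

Attribute B never appears on the right-hand side of any dependency, so B must belong to every candidate key.
{B}⁺ = {B}, which is not all of the schema, so we must add further attributes.
{B, D}⁺: BD→FGJ adds F, G, J; GJ→CD adds C → {B, C, D, F, G, J}.
{B, C, F}⁺: BCF→DGJ adds D, G, J → {B, C, D, F, G, J}.
{B, C, G}⁺: BCG→D adds D; BD→FGJ adds F, J → {B, C, D, F, G, J}.
{B, G, J}⁺: GJ→CD adds C, D; BD→FGJ adds F → {B, C, D, F, G, J}.

BD; BCF; BCG; BGJ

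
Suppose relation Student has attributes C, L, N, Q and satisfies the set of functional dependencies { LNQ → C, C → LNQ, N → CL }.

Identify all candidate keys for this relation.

(C), (N)

{C}⁺: C→LNQ adds L, N, Q → {C, L, N, Q}.
{N}⁺: N→CL adds C, L; C→LNQ adds Q → {C, L, N, Q}.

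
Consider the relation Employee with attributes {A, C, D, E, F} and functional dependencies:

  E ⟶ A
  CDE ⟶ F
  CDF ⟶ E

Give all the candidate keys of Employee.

{C, D, E}, {C, D, F}

Attributes C, D never appear on any right-hand side, so every candidate key must contain {C, D}.
{C, D}⁺ = {C, D}, which is not all of the schema, so we must add further attributes.
{C, D, E}⁺: E→A adds A; CDE→F adds F → {A, C, D, E, F}. Minimal: {D, E}⁺ = {A, D, E}; {C, E}⁺ = {A, C, E}; {C, D}⁺ = {C, D} — none reach the full schema.
{C, D, F}⁺: CDF→E adds E; E→A adds A → {A, C, D, E, F}. Minimal: {D, F}⁺ = {D, F}; {C, F}⁺ = {C, F}; {C, D}⁺ = {C, D} — none reach the full schema.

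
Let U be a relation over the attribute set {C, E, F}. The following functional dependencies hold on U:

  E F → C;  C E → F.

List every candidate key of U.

(C, E), (E, F)

Attribute E never appears on the right-hand side of any dependency, so E must belong to every candidate key.
{E}⁺ = {E}, which is not all of the schema, so we must add further attributes.
{C, E}⁺: CE→F adds F → {C, E, F}.
{E, F}⁺: EF→C adds C → {C, E, F}.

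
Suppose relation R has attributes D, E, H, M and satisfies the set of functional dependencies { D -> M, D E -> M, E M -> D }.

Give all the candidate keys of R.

Attributes E, H never appear on any right-hand side, so every candidate key must contain {E, H}.
{E, H}⁺ = {E, H}, which is not all of the schema, so we must add further attributes.
{D, E, H}⁺: D→M adds M → {D, E, H, M}.
{E, H, M}⁺: EM→D adds D → {D, E, H, M}.

{D, E, H}; {E, H, M}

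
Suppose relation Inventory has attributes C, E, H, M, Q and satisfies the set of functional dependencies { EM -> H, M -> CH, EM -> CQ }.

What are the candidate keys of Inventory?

(E, M)

Attributes E, M never appear on any right-hand side, so every candidate key must contain {E, M}.
{E, M}⁺ = {C, E, H, M, Q}, which is all of the schema, so {E, M} is the only candidate key.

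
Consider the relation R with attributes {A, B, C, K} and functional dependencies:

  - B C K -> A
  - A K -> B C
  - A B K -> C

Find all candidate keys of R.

Attribute K never appears on the right-hand side of any dependency, so K must belong to every candidate key.
{K}⁺ = {K}, which is not all of the schema, so we must add further attributes.
{A, K}⁺: AK→BC adds B, C → {A, B, C, K}.
{B, C, K}⁺: BCK→A adds A → {A, B, C, K}.

(A, K), (B, C, K)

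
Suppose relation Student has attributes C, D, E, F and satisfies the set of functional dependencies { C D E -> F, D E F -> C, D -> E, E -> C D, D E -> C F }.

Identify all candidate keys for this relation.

(D), (E)

{D}⁺: D→E adds E; E→CD adds C; DE→CF adds F → {C, D, E, F}.
{E}⁺: E→CD adds C, D; DE→CF adds F → {C, D, E, F}.
Any other superkey contains one of these as a subset, so there are no further candidate keys.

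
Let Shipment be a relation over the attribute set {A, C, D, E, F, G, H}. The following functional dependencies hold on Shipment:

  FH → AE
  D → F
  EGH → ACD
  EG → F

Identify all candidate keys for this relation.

(D, G, H), (E, G, H), (F, G, H)

Attributes G, H never appear on any right-hand side, so every candidate key must contain {G, H}.
{G, H}⁺ = {G, H}, which is not all of the schema, so we must add further attributes.
{D, G, H}⁺: D→F adds F; FH→AE adds A, E; EGH→ACD adds C → {A, C, D, E, F, G, H}.
{E, G, H}⁺: EGH→ACD adds A, C, D; EG→F adds F → {A, C, D, E, F, G, H}.
{F, G, H}⁺: FH→AE adds A, E; EGH→ACD adds C, D → {A, C, D, E, F, G, H}.
Any other superkey contains one of these as a subset, so there are no further candidate keys.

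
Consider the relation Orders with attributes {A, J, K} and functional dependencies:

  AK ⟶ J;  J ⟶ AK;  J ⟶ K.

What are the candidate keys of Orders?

J, AK

{J}⁺: J→AK adds A, K → {A, J, K}.
{A, K}⁺: AK→J adds J → {A, J, K}. Minimal: {K}⁺ = {K}; {A}⁺ = {A} — none reach the full schema.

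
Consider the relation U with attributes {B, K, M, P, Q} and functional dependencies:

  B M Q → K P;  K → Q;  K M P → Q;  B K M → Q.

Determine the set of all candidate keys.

{B, K, M}⁺: K→Q adds Q; BMQ→KP adds P → {B, K, M, P, Q}.
{B, M, Q}⁺: BMQ→KP adds K, P → {B, K, M, P, Q}.
Any other superkey contains one of these as a subset, so there are no further candidate keys.

{B, K, M}, {B, M, Q}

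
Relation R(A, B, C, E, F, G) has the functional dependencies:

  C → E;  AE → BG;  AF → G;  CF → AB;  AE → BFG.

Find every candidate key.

{A, C}, {C, F}

Attribute C never appears on the right-hand side of any dependency, so C must belong to every candidate key.
{C}⁺ = {C, E}, which is not all of the schema, so we must add further attributes.
{A, C}⁺: C→E adds E; AE→BG adds B, G; AE→BFG adds F → {A, B, C, E, F, G}.
{C, F}⁺: C→E adds E; CF→AB adds A, B; AE→BFG adds G → {A, B, C, E, F, G}.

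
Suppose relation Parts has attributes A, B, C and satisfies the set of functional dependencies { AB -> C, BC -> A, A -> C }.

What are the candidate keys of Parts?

Attribute B never appears on the right-hand side of any dependency, so B must belong to every candidate key.
{B}⁺ = {B}, which is not all of the schema, so we must add further attributes.
{A, B}⁺: AB→C adds C → {A, B, C}. Minimal: {B}⁺ = {B}; {A}⁺ = {A, C} — none reach the full schema.
{B, C}⁺: BC→A adds A → {A, B, C}. Minimal: {C}⁺ = {C}; {B}⁺ = {B} — none reach the full schema.

{A, B}, {B, C}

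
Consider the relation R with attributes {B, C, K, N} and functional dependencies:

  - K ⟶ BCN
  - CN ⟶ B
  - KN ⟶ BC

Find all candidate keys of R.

K

Attribute K never appears on the right-hand side of any dependency, so K must belong to every candidate key.
{K}⁺ = {B, C, K, N}, which is all of the schema, so {K} is the only candidate key.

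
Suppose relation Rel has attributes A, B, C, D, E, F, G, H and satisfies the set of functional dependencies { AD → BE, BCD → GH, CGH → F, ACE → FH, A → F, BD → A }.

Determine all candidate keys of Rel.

{A, C, D}, {B, C, D}

Attributes C, D never appear on any right-hand side, so every candidate key must contain {C, D}.
{C, D}⁺ = {C, D}, which is not all of the schema, so we must add further attributes.
{A, C, D}⁺: AD→BE adds B, E; BCD→GH adds G, H; CGH→F adds F → {A, B, C, D, E, F, G, H}. Minimal: {C, D}⁺ = {C, D}; {A, D}⁺ = {A, B, D, E, F}; {A, C}⁺ = {A, C, F} — none reach the full schema.
{B, C, D}⁺: BCD→GH adds G, H; CGH→F adds F; BD→A adds A; AD→BE adds E → {A, B, C, D, E, F, G, H}. Minimal: {C, D}⁺ = {C, D}; {B, D}⁺ = {A, B, D, E, F}; {B, C}⁺ = {B, C} — none reach the full schema.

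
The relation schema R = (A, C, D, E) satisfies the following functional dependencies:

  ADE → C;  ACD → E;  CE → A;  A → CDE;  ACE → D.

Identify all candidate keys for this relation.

(A); (C, E)

{A}⁺: A→CDE adds C, D, E → {A, C, D, E}.
{C, E}⁺: CE→A adds A; A→CDE adds D → {A, C, D, E}.
Any other superkey contains one of these as a subset, so there are no further candidate keys.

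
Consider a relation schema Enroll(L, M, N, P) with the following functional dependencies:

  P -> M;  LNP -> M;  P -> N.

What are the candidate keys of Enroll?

{L, P}

Attributes L, P never appear on any right-hand side, so every candidate key must contain {L, P}.
{L, P}⁺ = {L, M, N, P}, which is all of the schema, so {L, P} is the only candidate key.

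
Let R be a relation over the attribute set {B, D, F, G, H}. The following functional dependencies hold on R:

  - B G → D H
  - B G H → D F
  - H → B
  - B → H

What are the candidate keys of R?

Attribute G never appears on the right-hand side of any dependency, so G must belong to every candidate key.
{G}⁺ = {G}, which is not all of the schema, so we must add further attributes.
{B, G}⁺: BG→DH adds D, H; BGH→DF adds F → {B, D, F, G, H}. Minimal: {G}⁺ = {G}; {B}⁺ = {B, H} — none reach the full schema.
{G, H}⁺: H→B adds B; BG→DH adds D; BGH→DF adds F → {B, D, F, G, H}. Minimal: {H}⁺ = {B, H}; {G}⁺ = {G} — none reach the full schema.
Any other superkey contains one of these as a subset, so there are no further candidate keys.

{B, G}, {G, H}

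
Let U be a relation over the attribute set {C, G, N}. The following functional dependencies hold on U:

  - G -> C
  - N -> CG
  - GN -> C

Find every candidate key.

(N)

Attribute N never appears on the right-hand side of any dependency, so N must belong to every candidate key.
{N}⁺ = {C, G, N}, which is all of the schema, so {N} is the only candidate key.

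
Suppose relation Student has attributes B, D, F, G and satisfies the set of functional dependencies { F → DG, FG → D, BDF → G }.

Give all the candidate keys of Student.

Attributes B, F never appear on any right-hand side, so every candidate key must contain {B, F}.
{B, F}⁺ = {B, D, F, G}, which is all of the schema, so {B, F} is the only candidate key.

{B, F}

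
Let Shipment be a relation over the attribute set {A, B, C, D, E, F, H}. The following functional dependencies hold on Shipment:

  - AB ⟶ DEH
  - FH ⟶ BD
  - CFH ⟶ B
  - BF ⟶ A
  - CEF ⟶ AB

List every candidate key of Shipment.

Attributes C, F never appear on any right-hand side, so every candidate key must contain {C, F}.
{C, F}⁺ = {C, F}, which is not all of the schema, so we must add further attributes.
{B, C, F}⁺: BF→A adds A; AB→DEH adds D, E, H → {A, B, C, D, E, F, H}. Minimal: {C, F}⁺ = {C, F}; {B, F}⁺ = {A, B, D, E, F, H}; {B, C}⁺ = {B, C} — none reach the full schema.
{C, E, F}⁺: CEF→AB adds A, B; AB→DEH adds D, H → {A, B, C, D, E, F, H}. Minimal: {E, F}⁺ = {E, F}; {C, F}⁺ = {C, F}; {C, E}⁺ = {C, E} — none reach the full schema.
{C, F, H}⁺: FH→BD adds B, D; BF→A adds A; AB→DEH adds E → {A, B, C, D, E, F, H}. Minimal: {F, H}⁺ = {A, B, D, E, F, H}; {C, H}⁺ = {C, H}; {C, F}⁺ = {C, F} — none reach the full schema.
Any other superkey contains one of these as a subset, so there are no further candidate keys.

BCF; CEF; CFH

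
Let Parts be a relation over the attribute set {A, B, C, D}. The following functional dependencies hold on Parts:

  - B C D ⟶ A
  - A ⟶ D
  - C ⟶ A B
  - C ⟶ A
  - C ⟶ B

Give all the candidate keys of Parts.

{C}

Attribute C never appears on the right-hand side of any dependency, so C must belong to every candidate key.
{C}⁺ = {A, B, C, D}, which is all of the schema, so {C} is the only candidate key.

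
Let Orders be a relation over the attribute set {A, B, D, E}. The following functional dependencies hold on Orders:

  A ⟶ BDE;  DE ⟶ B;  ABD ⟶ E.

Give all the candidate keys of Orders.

A

Attribute A never appears on the right-hand side of any dependency, so A must belong to every candidate key.
{A}⁺ = {A, B, D, E}, which is all of the schema, so {A} is the only candidate key.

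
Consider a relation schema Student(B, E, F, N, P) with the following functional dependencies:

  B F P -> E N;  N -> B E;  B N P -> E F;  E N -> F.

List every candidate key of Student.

{N, P}; {B, F, P}

Attribute P never appears on the right-hand side of any dependency, so P must belong to every candidate key.
{P}⁺ = {P}, which is not all of the schema, so we must add further attributes.
{N, P}⁺: N→BE adds B, E; BNP→EF adds F → {B, E, F, N, P}. Minimal: {P}⁺ = {P}; {N}⁺ = {B, E, F, N} — none reach the full schema.
{B, F, P}⁺: BFP→EN adds E, N → {B, E, F, N, P}. Minimal: {F, P}⁺ = {F, P}; {B, P}⁺ = {B, P}; {B, F}⁺ = {B, F} — none reach the full schema.
Any other superkey contains one of these as a subset, so there are no further candidate keys.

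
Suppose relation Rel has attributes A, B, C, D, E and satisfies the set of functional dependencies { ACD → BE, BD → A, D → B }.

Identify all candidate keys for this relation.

CD

Attributes C, D never appear on any right-hand side, so every candidate key must contain {C, D}.
{C, D}⁺ = {A, B, C, D, E}, which is all of the schema, so {C, D} is the only candidate key.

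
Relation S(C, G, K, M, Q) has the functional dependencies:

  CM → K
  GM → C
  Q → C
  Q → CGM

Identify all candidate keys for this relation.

Attribute Q never appears on the right-hand side of any dependency, so Q must belong to every candidate key.
{Q}⁺ = {C, G, K, M, Q}, which is all of the schema, so {Q} is the only candidate key.

Q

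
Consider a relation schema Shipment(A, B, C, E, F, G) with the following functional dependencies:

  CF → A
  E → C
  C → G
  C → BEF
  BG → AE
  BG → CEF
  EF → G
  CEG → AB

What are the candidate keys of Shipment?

{C}⁺: C→G adds G; C→BEF adds B, E, F; BG→AE adds A → {A, B, C, E, F, G}.
{E}⁺: E→C adds C; C→G adds G; C→BEF adds B, F; BG→AE adds A → {A, B, C, E, F, G}.
{B, G}⁺: BG→AE adds A, E; BG→CEF adds C, F → {A, B, C, E, F, G}.

{C}, {E}, {B, G}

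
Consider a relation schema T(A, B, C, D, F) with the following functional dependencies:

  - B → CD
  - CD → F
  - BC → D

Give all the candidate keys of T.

Attributes A, B never appear on any right-hand side, so every candidate key must contain {A, B}.
{A, B}⁺ = {A, B, C, D, F}, which is all of the schema, so {A, B} is the only candidate key.

{A, B}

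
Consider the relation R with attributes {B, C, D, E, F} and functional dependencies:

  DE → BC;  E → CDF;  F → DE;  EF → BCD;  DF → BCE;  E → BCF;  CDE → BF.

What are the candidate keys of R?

{E}⁺: E→CDF adds C, D, F; EF→BCD adds B → {B, C, D, E, F}.
{F}⁺: F→DE adds D, E; EF→BCD adds B, C → {B, C, D, E, F}.

(E); (F)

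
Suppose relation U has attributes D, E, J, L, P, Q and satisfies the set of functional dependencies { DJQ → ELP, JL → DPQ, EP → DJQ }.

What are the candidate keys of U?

{E, P}⁺: EP→DJQ adds D, J, Q; DJQ→ELP adds L → {D, E, J, L, P, Q}. Minimal: {P}⁺ = {P}; {E}⁺ = {E} — none reach the full schema.
{J, L}⁺: JL→DPQ adds D, P, Q; DJQ→ELP adds E → {D, E, J, L, P, Q}. Minimal: {L}⁺ = {L}; {J}⁺ = {J} — none reach the full schema.
{D, J, Q}⁺: DJQ→ELP adds E, L, P → {D, E, J, L, P, Q}. Minimal: {J, Q}⁺ = {J, Q}; {D, Q}⁺ = {D, Q}; {D, J}⁺ = {D, J} — none reach the full schema.

{E, P}, {J, L}, {D, J, Q}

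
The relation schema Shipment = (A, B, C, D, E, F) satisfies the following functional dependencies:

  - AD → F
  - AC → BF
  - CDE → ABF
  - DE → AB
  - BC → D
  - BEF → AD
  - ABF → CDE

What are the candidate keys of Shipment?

{A, C}⁺: AC→BF adds B, F; BC→D adds D; ABF→CDE adds E → {A, B, C, D, E, F}. Minimal: {C}⁺ = {C}; {A}⁺ = {A} — none reach the full schema.
{D, E}⁺: DE→AB adds A, B; AD→F adds F; ABF→CDE adds C → {A, B, C, D, E, F}. Minimal: {E}⁺ = {E}; {D}⁺ = {D} — none reach the full schema.
{A, B, D}⁺: AD→F adds F; ABF→CDE adds C, E → {A, B, C, D, E, F}. Minimal: {B, D}⁺ = {B, D}; {A, D}⁺ = {A, D, F}; {A, B}⁺ = {A, B} — none reach the full schema.
{A, B, F}⁺: ABF→CDE adds C, D, E → {A, B, C, D, E, F}. Minimal: {B, F}⁺ = {B, F}; {A, F}⁺ = {A, F}; {A, B}⁺ = {A, B} — none reach the full schema.
{B, C, E}⁺: BC→D adds D; CDE→ABF adds A, F → {A, B, C, D, E, F}. Minimal: {C, E}⁺ = {C, E}; {B, E}⁺ = {B, E}; {B, C}⁺ = {B, C, D} — none reach the full schema.
{B, E, F}⁺: BEF→AD adds A, D; ABF→CDE adds C → {A, B, C, D, E, F}. Minimal: {E, F}⁺ = {E, F}; {B, F}⁺ = {B, F}; {B, E}⁺ = {B, E} — none reach the full schema.
Any other superkey contains one of these as a subset, so there are no further candidate keys.

AC; DE; ABD; ABF; BCE; BEF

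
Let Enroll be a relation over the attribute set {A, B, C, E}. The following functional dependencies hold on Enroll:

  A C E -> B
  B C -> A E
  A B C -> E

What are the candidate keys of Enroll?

BC; ACE

Attribute C never appears on the right-hand side of any dependency, so C must belong to every candidate key.
{C}⁺ = {C}, which is not all of the schema, so we must add further attributes.
{B, C}⁺: BC→AE adds A, E → {A, B, C, E}. Minimal: {C}⁺ = {C}; {B}⁺ = {B} — none reach the full schema.
{A, C, E}⁺: ACE→B adds B → {A, B, C, E}. Minimal: {C, E}⁺ = {C, E}; {A, E}⁺ = {A, E}; {A, C}⁺ = {A, C} — none reach the full schema.
Any other superkey contains one of these as a subset, so there are no further candidate keys.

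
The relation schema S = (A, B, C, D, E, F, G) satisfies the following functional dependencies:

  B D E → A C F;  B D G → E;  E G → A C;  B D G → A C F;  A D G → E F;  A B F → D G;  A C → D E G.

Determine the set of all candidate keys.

Attribute B never appears on the right-hand side of any dependency, so B must belong to every candidate key.
{B}⁺ = {B}, which is not all of the schema, so we must add further attributes.
{A, B, C}⁺: AC→DEG adds D, E, G; BDE→ACF adds F → {A, B, C, D, E, F, G}. Minimal: {B, C}⁺ = {B, C}; {A, C}⁺ = {A, C, D, E, F, G}; {A, B}⁺ = {A, B} — none reach the full schema.
{A, B, F}⁺: ABF→DG adds D, G; BDG→E adds E; EG→AC adds C → {A, B, C, D, E, F, G}. Minimal: {B, F}⁺ = {B, F}; {A, F}⁺ = {A, F}; {A, B}⁺ = {A, B} — none reach the full schema.
{B, D, E}⁺: BDE→ACF adds A, C, F; ABF→DG adds G → {A, B, C, D, E, F, G}. Minimal: {D, E}⁺ = {D, E}; {B, E}⁺ = {B, E}; {B, D}⁺ = {B, D} — none reach the full schema.
{B, D, G}⁺: BDG→E adds E; EG→AC adds A, C; BDG→ACF adds F → {A, B, C, D, E, F, G}. Minimal: {D, G}⁺ = {D, G}; {B, G}⁺ = {B, G}; {B, D}⁺ = {B, D} — none reach the full schema.
{B, E, G}⁺: EG→AC adds A, C; AC→DEG adds D; BDE→ACF adds F → {A, B, C, D, E, F, G}. Minimal: {E, G}⁺ = {A, C, D, E, F, G}; {B, G}⁺ = {B, G}; {B, E}⁺ = {B, E} — none reach the full schema.
Any other superkey contains one of these as a subset, so there are no further candidate keys.

{A, B, C}, {A, B, F}, {B, D, E}, {B, D, G}, {B, E, G}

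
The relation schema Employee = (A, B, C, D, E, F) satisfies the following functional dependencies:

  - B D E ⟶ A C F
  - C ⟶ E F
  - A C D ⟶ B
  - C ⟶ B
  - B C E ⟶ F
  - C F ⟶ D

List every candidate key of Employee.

C; BDE

{C}⁺: C→EF adds E, F; C→B adds B; CF→D adds D; BDE→ACF adds A → {A, B, C, D, E, F}.
{B, D, E}⁺: BDE→ACF adds A, C, F → {A, B, C, D, E, F}. Minimal: {D, E}⁺ = {D, E}; {B, E}⁺ = {B, E}; {B, D}⁺ = {B, D} — none reach the full schema.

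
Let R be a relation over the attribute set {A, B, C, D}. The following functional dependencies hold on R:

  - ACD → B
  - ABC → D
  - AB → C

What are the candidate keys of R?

(A, B); (A, C, D)

Attribute A never appears on the right-hand side of any dependency, so A must belong to every candidate key.
{A}⁺ = {A}, which is not all of the schema, so we must add further attributes.
{A, B}⁺: AB→C adds C; ABC→D adds D → {A, B, C, D}. Minimal: {B}⁺ = {B}; {A}⁺ = {A} — none reach the full schema.
{A, C, D}⁺: ACD→B adds B → {A, B, C, D}. Minimal: {C, D}⁺ = {C, D}; {A, D}⁺ = {A, D}; {A, C}⁺ = {A, C} — none reach the full schema.
Any other superkey contains one of these as a subset, so there are no further candidate keys.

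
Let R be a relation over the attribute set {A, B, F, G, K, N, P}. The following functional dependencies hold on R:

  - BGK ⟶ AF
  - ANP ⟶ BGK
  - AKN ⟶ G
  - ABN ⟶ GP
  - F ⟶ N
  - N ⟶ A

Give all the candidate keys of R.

(B, F), (B, N), (F, P), (N, P), (B, G, K)

{B, F}⁺: F→N adds N; N→A adds A; ABN→GP adds G, P; ANP→BGK adds K → {A, B, F, G, K, N, P}. Minimal: {F}⁺ = {A, F, N}; {B}⁺ = {B} — none reach the full schema.
{B, N}⁺: N→A adds A; ABN→GP adds G, P; ANP→BGK adds K; BGK→AF adds F → {A, B, F, G, K, N, P}. Minimal: {N}⁺ = {A, N}; {B}⁺ = {B} — none reach the full schema.
{F, P}⁺: F→N adds N; N→A adds A; ANP→BGK adds B, G, K → {A, B, F, G, K, N, P}. Minimal: {P}⁺ = {P}; {F}⁺ = {A, F, N} — none reach the full schema.
{N, P}⁺: N→A adds A; ANP→BGK adds B, G, K; BGK→AF adds F → {A, B, F, G, K, N, P}. Minimal: {P}⁺ = {P}; {N}⁺ = {A, N} — none reach the full schema.
{B, G, K}⁺: BGK→AF adds A, F; F→N adds N; ABN→GP adds P → {A, B, F, G, K, N, P}. Minimal: {G, K}⁺ = {G, K}; {B, K}⁺ = {B, K}; {B, G}⁺ = {B, G} — none reach the full schema.
Any other superkey contains one of these as a subset, so there are no further candidate keys.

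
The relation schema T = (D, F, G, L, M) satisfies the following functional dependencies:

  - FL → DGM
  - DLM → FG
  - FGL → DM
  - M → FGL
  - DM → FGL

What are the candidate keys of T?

{M}⁺: M→FGL adds F, G, L; FL→DGM adds D → {D, F, G, L, M}.
{F, L}⁺: FL→DGM adds D, G, M → {D, F, G, L, M}. Minimal: {L}⁺ = {L}; {F}⁺ = {F} — none reach the full schema.

M, FL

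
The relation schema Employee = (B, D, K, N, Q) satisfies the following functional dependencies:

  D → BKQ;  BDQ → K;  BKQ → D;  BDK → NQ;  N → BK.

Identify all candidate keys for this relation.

{D}, {N, Q}, {B, K, Q}

{D}⁺: D→BKQ adds B, K, Q; BDK→NQ adds N → {B, D, K, N, Q}.
{N, Q}⁺: N→BK adds B, K; BKQ→D adds D → {B, D, K, N, Q}. Minimal: {Q}⁺ = {Q}; {N}⁺ = {B, K, N} — none reach the full schema.
{B, K, Q}⁺: BKQ→D adds D; BDK→NQ adds N → {B, D, K, N, Q}. Minimal: {K, Q}⁺ = {K, Q}; {B, Q}⁺ = {B, Q}; {B, K}⁺ = {B, K} — none reach the full schema.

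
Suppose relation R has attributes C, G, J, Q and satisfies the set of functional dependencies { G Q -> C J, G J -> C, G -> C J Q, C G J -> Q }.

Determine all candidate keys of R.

G

Attribute G never appears on the right-hand side of any dependency, so G must belong to every candidate key.
{G}⁺ = {C, G, J, Q}, which is all of the schema, so {G} is the only candidate key.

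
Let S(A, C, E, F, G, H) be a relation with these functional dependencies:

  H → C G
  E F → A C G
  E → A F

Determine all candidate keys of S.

{E, H}⁺: H→CG adds C, G; E→AF adds A, F → {A, C, E, F, G, H}. Minimal: {H}⁺ = {C, G, H}; {E}⁺ = {A, C, E, F, G} — none reach the full schema.
No other minimal superkey exists.

{E, H}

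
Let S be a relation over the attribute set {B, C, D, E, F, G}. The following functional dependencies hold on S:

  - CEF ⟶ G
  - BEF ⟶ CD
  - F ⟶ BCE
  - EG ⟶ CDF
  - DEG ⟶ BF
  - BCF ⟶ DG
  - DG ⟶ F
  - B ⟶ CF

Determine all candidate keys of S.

B, F, DG, EG

{B}⁺: B→CF adds C, F; F→BCE adds E; BCF→DG adds D, G → {B, C, D, E, F, G}.
{F}⁺: F→BCE adds B, C, E; BCF→DG adds D, G → {B, C, D, E, F, G}.
{D, G}⁺: DG→F adds F; F→BCE adds B, C, E → {B, C, D, E, F, G}.
{E, G}⁺: EG→CDF adds C, D, F; DEG→BF adds B → {B, C, D, E, F, G}.
Any other superkey contains one of these as a subset, so there are no further candidate keys.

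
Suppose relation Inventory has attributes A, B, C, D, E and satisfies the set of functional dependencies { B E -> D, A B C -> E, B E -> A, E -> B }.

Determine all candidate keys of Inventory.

(C, E), (A, B, C)

Attribute C never appears on the right-hand side of any dependency, so C must belong to every candidate key.
{C}⁺ = {C}, which is not all of the schema, so we must add further attributes.
{C, E}⁺: E→B adds B; BE→D adds D; BE→A adds A → {A, B, C, D, E}. Minimal: {E}⁺ = {A, B, D, E}; {C}⁺ = {C} — none reach the full schema.
{A, B, C}⁺: ABC→E adds E; BE→D adds D → {A, B, C, D, E}. Minimal: {B, C}⁺ = {B, C}; {A, C}⁺ = {A, C}; {A, B}⁺ = {A, B} — none reach the full schema.
Any other superkey contains one of these as a subset, so there are no further candidate keys.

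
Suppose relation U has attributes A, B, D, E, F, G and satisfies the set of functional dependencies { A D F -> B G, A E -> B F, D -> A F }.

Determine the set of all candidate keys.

DE

Attributes D, E never appear on any right-hand side, so every candidate key must contain {D, E}.
{D, E}⁺ = {A, B, D, E, F, G}, which is all of the schema, so {D, E} is the only candidate key.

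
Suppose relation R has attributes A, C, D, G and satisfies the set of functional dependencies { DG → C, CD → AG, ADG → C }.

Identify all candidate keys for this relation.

Attribute D never appears on the right-hand side of any dependency, so D must belong to every candidate key.
{D}⁺ = {D}, which is not all of the schema, so we must add further attributes.
{C, D}⁺: CD→AG adds A, G → {A, C, D, G}. Minimal: {D}⁺ = {D}; {C}⁺ = {C} — none reach the full schema.
{D, G}⁺: DG→C adds C; CD→AG adds A → {A, C, D, G}. Minimal: {G}⁺ = {G}; {D}⁺ = {D} — none reach the full schema.

(C, D), (D, G)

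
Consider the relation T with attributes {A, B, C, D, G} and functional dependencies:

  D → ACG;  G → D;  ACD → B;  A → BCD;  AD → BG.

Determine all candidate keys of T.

{A}⁺: A→BCD adds B, C, D; AD→BG adds G → {A, B, C, D, G}.
{D}⁺: D→ACG adds A, C, G; ACD→B adds B → {A, B, C, D, G}.
{G}⁺: G→D adds D; D→ACG adds A, C; ACD→B adds B → {A, B, C, D, G}.
Any other superkey contains one of these as a subset, so there are no further candidate keys.

(A); (D); (G)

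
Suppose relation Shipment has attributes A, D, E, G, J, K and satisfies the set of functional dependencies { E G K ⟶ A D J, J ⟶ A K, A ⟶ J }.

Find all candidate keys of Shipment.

Attributes E, G never appear on any right-hand side, so every candidate key must contain {E, G}.
{E, G}⁺ = {E, G}, which is not all of the schema, so we must add further attributes.
{A, E, G}⁺: A→J adds J; J→AK adds K; EGK→ADJ adds D → {A, D, E, G, J, K}.
{E, G, J}⁺: J→AK adds A, K; EGK→ADJ adds D → {A, D, E, G, J, K}.
{E, G, K}⁺: EGK→ADJ adds A, D, J → {A, D, E, G, J, K}.

{A, E, G}, {E, G, J}, {E, G, K}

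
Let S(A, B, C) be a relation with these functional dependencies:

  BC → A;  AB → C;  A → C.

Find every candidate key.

AB, BC

Attribute B never appears on the right-hand side of any dependency, so B must belong to every candidate key.
{B}⁺ = {B}, which is not all of the schema, so we must add further attributes.
{A, B}⁺: AB→C adds C → {A, B, C}. Minimal: {B}⁺ = {B}; {A}⁺ = {A, C} — none reach the full schema.
{B, C}⁺: BC→A adds A → {A, B, C}. Minimal: {C}⁺ = {C}; {B}⁺ = {B} — none reach the full schema.
Any other superkey contains one of these as a subset, so there are no further candidate keys.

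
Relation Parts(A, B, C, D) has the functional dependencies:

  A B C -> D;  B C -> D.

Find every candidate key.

Attributes A, B, C never appear on any right-hand side, so every candidate key must contain {A, B, C}.
{A, B, C}⁺ = {A, B, C, D}, which is all of the schema, so {A, B, C} is the only candidate key.

(A, B, C)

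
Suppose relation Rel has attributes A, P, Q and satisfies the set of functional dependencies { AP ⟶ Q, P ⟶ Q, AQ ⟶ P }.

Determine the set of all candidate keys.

Attribute A never appears on the right-hand side of any dependency, so A must belong to every candidate key.
{A}⁺ = {A}, which is not all of the schema, so we must add further attributes.
{A, P}⁺: AP→Q adds Q → {A, P, Q}.
{A, Q}⁺: AQ→P adds P → {A, P, Q}.
Any other superkey contains one of these as a subset, so there are no further candidate keys.

{A, P}, {A, Q}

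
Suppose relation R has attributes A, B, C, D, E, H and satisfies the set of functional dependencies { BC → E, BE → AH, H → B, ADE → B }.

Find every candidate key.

(B, C, D), (C, D, H), (A, C, D, E)

Attributes C, D never appear on any right-hand side, so every candidate key must contain {C, D}.
{C, D}⁺ = {C, D}, which is not all of the schema, so we must add further attributes.
{B, C, D}⁺: BC→E adds E; BE→AH adds A, H → {A, B, C, D, E, H}. Minimal: {C, D}⁺ = {C, D}; {B, D}⁺ = {B, D}; {B, C}⁺ = {A, B, C, E, H} — none reach the full schema.
{C, D, H}⁺: H→B adds B; BC→E adds E; BE→AH adds A → {A, B, C, D, E, H}. Minimal: {D, H}⁺ = {B, D, H}; {C, H}⁺ = {A, B, C, E, H}; {C, D}⁺ = {C, D} — none reach the full schema.
{A, C, D, E}⁺: ADE→B adds B; BE→AH adds H → {A, B, C, D, E, H}. Minimal: {C, D, E}⁺ = {C, D, E}; {A, D, E}⁺ = {A, B, D, E, H}; {A, C, E}⁺ = {A, C, E}; … — none reach the full schema.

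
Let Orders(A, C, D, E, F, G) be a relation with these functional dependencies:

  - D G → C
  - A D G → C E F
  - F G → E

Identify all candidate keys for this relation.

ADG

Attributes A, D, G never appear on any right-hand side, so every candidate key must contain {A, D, G}.
{A, D, G}⁺ = {A, C, D, E, F, G}, which is all of the schema, so {A, D, G} is the only candidate key.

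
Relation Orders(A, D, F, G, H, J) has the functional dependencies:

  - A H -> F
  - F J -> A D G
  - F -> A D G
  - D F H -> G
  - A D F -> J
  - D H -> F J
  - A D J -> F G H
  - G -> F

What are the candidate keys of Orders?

{F}, {G}, {A, H}, {D, H}, {A, D, J}

{F}⁺: F→ADG adds A, D, G; ADF→J adds J; ADJ→FGH adds H → {A, D, F, G, H, J}.
{G}⁺: G→F adds F; F→ADG adds A, D; ADF→J adds J; ADJ→FGH adds H → {A, D, F, G, H, J}.
{A, H}⁺: AH→F adds F; F→ADG adds D, G; ADF→J adds J → {A, D, F, G, H, J}. Minimal: {H}⁺ = {H}; {A}⁺ = {A} — none reach the full schema.
{D, H}⁺: DH→FJ adds F, J; FJ→ADG adds A, G → {A, D, F, G, H, J}. Minimal: {H}⁺ = {H}; {D}⁺ = {D} — none reach the full schema.
{A, D, J}⁺: ADJ→FGH adds F, G, H → {A, D, F, G, H, J}. Minimal: {D, J}⁺ = {D, J}; {A, J}⁺ = {A, J}; {A, D}⁺ = {A, D} — none reach the full schema.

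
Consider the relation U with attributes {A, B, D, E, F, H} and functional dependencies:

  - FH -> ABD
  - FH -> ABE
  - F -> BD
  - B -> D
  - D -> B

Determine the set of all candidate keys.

FH

Attributes F, H never appear on any right-hand side, so every candidate key must contain {F, H}.
{F, H}⁺ = {A, B, D, E, F, H}, which is all of the schema, so {F, H} is the only candidate key.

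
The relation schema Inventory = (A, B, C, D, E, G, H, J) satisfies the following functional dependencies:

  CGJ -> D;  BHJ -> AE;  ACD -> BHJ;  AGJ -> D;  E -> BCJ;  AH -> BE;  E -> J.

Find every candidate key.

(A, E, G), (A, G, H), (E, G, H), (A, C, D, G), (A, C, G, J), (B, G, H, J)

Attribute G never appears on the right-hand side of any dependency, so G must belong to every candidate key.
{G}⁺ = {G}, which is not all of the schema, so we must add further attributes.
{A, E, G}⁺: E→BCJ adds B, C, J; CGJ→D adds D; ACD→BHJ adds H → {A, B, C, D, E, G, H, J}. Minimal: {E, G}⁺ = {B, C, D, E, G, J}; {A, G}⁺ = {A, G}; {A, E}⁺ = {A, B, C, E, J} — none reach the full schema.
{A, G, H}⁺: AH→BE adds B, E; E→J adds J; AGJ→D adds D; E→BCJ adds C → {A, B, C, D, E, G, H, J}. Minimal: {G, H}⁺ = {G, H}; {A, H}⁺ = {A, B, C, E, H, J}; {A, G}⁺ = {A, G} — none reach the full schema.
{E, G, H}⁺: E→BCJ adds B, C, J; CGJ→D adds D; BHJ→AE adds A → {A, B, C, D, E, G, H, J}. Minimal: {G, H}⁺ = {G, H}; {E, H}⁺ = {A, B, C, E, H, J}; {E, G}⁺ = {B, C, D, E, G, J} — none reach the full schema.
{A, C, D, G}⁺: ACD→BHJ adds B, H, J; AH→BE adds E → {A, B, C, D, E, G, H, J}. Minimal: {C, D, G}⁺ = {C, D, G}; {A, D, G}⁺ = {A, D, G}; {A, C, G}⁺ = {A, C, G}; … — none reach the full schema.
{A, C, G, J}⁺: CGJ→D adds D; ACD→BHJ adds B, H; AH→BE adds E → {A, B, C, D, E, G, H, J}. Minimal: {C, G, J}⁺ = {C, D, G, J}; {A, G, J}⁺ = {A, D, G, J}; {A, C, J}⁺ = {A, C, J}; … — none reach the full schema.
{B, G, H, J}⁺: BHJ→AE adds A, E; AGJ→D adds D; E→BCJ adds C → {A, B, C, D, E, G, H, J}. Minimal: {G, H, J}⁺ = {G, H, J}; {B, H, J}⁺ = {A, B, C, E, H, J}; {B, G, J}⁺ = {B, G, J}; … — none reach the full schema.
Any other superkey contains one of these as a subset, so there are no further candidate keys.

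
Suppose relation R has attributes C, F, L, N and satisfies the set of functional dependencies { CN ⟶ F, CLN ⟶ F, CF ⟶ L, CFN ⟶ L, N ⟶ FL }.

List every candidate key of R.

Attributes C, N never appear on any right-hand side, so every candidate key must contain {C, N}.
{C, N}⁺ = {C, F, L, N}, which is all of the schema, so {C, N} is the only candidate key.

(C, N)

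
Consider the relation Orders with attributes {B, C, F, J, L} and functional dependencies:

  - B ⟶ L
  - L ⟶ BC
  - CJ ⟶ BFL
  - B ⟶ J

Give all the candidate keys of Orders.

{B}, {L}, {C, J}

{B}⁺: B→L adds L; L→BC adds C; B→J adds J; CJ→BFL adds F → {B, C, F, J, L}.
{L}⁺: L→BC adds B, C; B→J adds J; CJ→BFL adds F → {B, C, F, J, L}.
{C, J}⁺: CJ→BFL adds B, F, L → {B, C, F, J, L}.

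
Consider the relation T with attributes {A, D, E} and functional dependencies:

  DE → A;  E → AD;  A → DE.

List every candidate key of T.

{A}⁺: A→DE adds D, E → {A, D, E}.
{E}⁺: E→AD adds A, D → {A, D, E}.

A; E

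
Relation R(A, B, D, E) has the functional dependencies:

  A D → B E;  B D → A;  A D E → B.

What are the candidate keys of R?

Attribute D never appears on the right-hand side of any dependency, so D must belong to every candidate key.
{D}⁺ = {D}, which is not all of the schema, so we must add further attributes.
{A, D}⁺: AD→BE adds B, E → {A, B, D, E}.
{B, D}⁺: BD→A adds A; AD→BE adds E → {A, B, D, E}.
Any other superkey contains one of these as a subset, so there are no further candidate keys.

{A, D}, {B, D}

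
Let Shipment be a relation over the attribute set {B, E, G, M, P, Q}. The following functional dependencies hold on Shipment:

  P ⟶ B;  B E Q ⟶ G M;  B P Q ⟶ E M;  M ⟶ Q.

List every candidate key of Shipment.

Attribute P never appears on the right-hand side of any dependency, so P must belong to every candidate key.
{P}⁺ = {B, P}, which is not all of the schema, so we must add further attributes.
{M, P}⁺: P→B adds B; M→Q adds Q; BPQ→EM adds E; BEQ→GM adds G → {B, E, G, M, P, Q}. Minimal: {P}⁺ = {B, P}; {M}⁺ = {M, Q} — none reach the full schema.
{P, Q}⁺: P→B adds B; BPQ→EM adds E, M; BEQ→GM adds G → {B, E, G, M, P, Q}. Minimal: {Q}⁺ = {Q}; {P}⁺ = {B, P} — none reach the full schema.

MP, PQ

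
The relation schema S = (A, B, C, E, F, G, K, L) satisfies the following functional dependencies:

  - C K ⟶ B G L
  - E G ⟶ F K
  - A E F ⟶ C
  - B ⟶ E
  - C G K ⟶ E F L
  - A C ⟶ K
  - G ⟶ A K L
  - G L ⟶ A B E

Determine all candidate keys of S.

{G}⁺: G→AKL adds A, K, L; GL→ABE adds B, E; EG→FK adds F; AEF→C adds C → {A, B, C, E, F, G, K, L}.
{A, C}⁺: AC→K adds K; CK→BGL adds B, G, L; B→E adds E; CGK→EFL adds F → {A, B, C, E, F, G, K, L}. Minimal: {C}⁺ = {C}; {A}⁺ = {A} — none reach the full schema.
{C, K}⁺: CK→BGL adds B, G, L; B→E adds E; CGK→EFL adds F; G→AKL adds A → {A, B, C, E, F, G, K, L}. Minimal: {K}⁺ = {K}; {C}⁺ = {C} — none reach the full schema.
{A, B, F}⁺: B→E adds E; AEF→C adds C; AC→K adds K; CK→BGL adds G, L → {A, B, C, E, F, G, K, L}. Minimal: {B, F}⁺ = {B, E, F}; {A, F}⁺ = {A, F}; {A, B}⁺ = {A, B, E} — none reach the full schema.
{A, E, F}⁺: AEF→C adds C; AC→K adds K; CK→BGL adds B, G, L → {A, B, C, E, F, G, K, L}. Minimal: {E, F}⁺ = {E, F}; {A, F}⁺ = {A, F}; {A, E}⁺ = {A, E} — none reach the full schema.

(G); (A, C); (C, K); (A, B, F); (A, E, F)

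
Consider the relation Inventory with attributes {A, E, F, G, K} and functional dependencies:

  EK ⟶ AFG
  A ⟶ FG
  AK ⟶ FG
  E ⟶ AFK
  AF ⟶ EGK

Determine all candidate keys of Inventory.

{A}, {E}

{A}⁺: A→FG adds F, G; AF→EGK adds E, K → {A, E, F, G, K}.
{E}⁺: E→AFK adds A, F, K; AF→EGK adds G → {A, E, F, G, K}.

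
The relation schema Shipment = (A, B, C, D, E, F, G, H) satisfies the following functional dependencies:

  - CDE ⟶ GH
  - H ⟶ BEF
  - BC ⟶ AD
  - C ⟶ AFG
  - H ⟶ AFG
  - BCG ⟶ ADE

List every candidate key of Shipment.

Attribute C never appears on the right-hand side of any dependency, so C must belong to every candidate key.
{C}⁺ = {A, C, F, G}, which is not all of the schema, so we must add further attributes.
{B, C}⁺: BC→AD adds A, D; C→AFG adds F, G; BCG→ADE adds E; CDE→GH adds H → {A, B, C, D, E, F, G, H}. Minimal: {C}⁺ = {A, C, F, G}; {B}⁺ = {B} — none reach the full schema.
{C, H}⁺: H→BEF adds B, E, F; BC→AD adds A, D; C→AFG adds G → {A, B, C, D, E, F, G, H}. Minimal: {H}⁺ = {A, B, E, F, G, H}; {C}⁺ = {A, C, F, G} — none reach the full schema.
{C, D, E}⁺: CDE→GH adds G, H; H→BEF adds B, F; BC→AD adds A → {A, B, C, D, E, F, G, H}. Minimal: {D, E}⁺ = {D, E}; {C, E}⁺ = {A, C, E, F, G}; {C, D}⁺ = {A, C, D, F, G} — none reach the full schema.

{B, C}; {C, H}; {C, D, E}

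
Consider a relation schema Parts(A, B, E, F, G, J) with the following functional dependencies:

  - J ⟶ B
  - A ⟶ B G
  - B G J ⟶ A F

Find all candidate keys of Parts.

AEJ, EGJ

Attributes E, J never appear on any right-hand side, so every candidate key must contain {E, J}.
{E, J}⁺ = {B, E, J}, which is not all of the schema, so we must add further attributes.
{A, E, J}⁺: J→B adds B; A→BG adds G; BGJ→AF adds F → {A, B, E, F, G, J}. Minimal: {E, J}⁺ = {B, E, J}; {A, J}⁺ = {A, B, F, G, J}; {A, E}⁺ = {A, B, E, G} — none reach the full schema.
{E, G, J}⁺: J→B adds B; BGJ→AF adds A, F → {A, B, E, F, G, J}. Minimal: {G, J}⁺ = {A, B, F, G, J}; {E, J}⁺ = {B, E, J}; {E, G}⁺ = {E, G} — none reach the full schema.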